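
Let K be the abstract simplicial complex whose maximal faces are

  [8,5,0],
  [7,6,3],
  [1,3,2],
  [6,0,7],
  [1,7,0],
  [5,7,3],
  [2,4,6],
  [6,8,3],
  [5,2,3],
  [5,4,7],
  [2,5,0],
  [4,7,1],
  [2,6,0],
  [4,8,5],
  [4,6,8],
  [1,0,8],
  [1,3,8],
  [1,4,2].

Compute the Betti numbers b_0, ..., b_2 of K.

b_0 = 1, b_1 = 2, b_2 = 1.

Order the vertices as 0 < 1 < 2 < 3 < 4 < 5 < 6 < 7 < 8. Listing each simplex with vertices in this order, K has dimension 2 with simplices:

  0-simplices (9): [0], [1], [2], [3], [4], [5], [6], [7], [8]
  1-simplices (27): (27 of them)
  2-simplices (18): [0,1,7], [0,1,8], [0,2,5], [0,2,6], [0,5,8], [0,6,7], [1,2,3], [1,2,4], [1,3,8], [1,4,7], [2,3,5], [2,4,6], [3,5,7], [3,6,7], [3,6,8], [4,5,7], [4,5,8], [4,6,8]

so the chain groups are C_0 ≅ Z^9, C_1 ≅ Z^27, C_2 ≅ Z^18.

The boundary map ∂_1: C_1 → C_0 sends each edge [p,q] (with p < q) to q − p. For instance
  ∂[3,7] = [7] − [3].
The resulting 9×27 matrix has rank 8, and its Smith normal form has invariant factors (1,1,1,1,1,1,1,1).

Boundary ∂_2: C_2 → C_1 acts by ∂[p,q,r] = [q,r] − [p,r] + [p,q]. For instance
  ∂[3,5,7] = [5,7] − [3,7] + [3,5],
  ∂[1,3,8] = [3,8] − [1,8] + [1,3].
As a 27×18 matrix over Z this has rank 17, with invariant factors (1,1,1,1,1,1,1,1,1,1,1,1,1,1,1,1,1).

Reading off H_k = ker ∂_k / im ∂_{k+1}:

  H_0: rank C_0 − rank ∂_1 = 9 − 8 = 1, and the invariant factors of ∂_1 are all 1, so H_0 = Z.
  H_1: rank ker ∂_1 − rank ∂_2 = (27 − 8) − 17 = 2, and the invariant factors of ∂_2 are all 1, so H_1 = Z^2.
  H_2: rank ker ∂_2 − rank ∂_3 = (18 − 17) − 0 = 1, and there is no ∂_3, so H_2 = Z.

As a check, the Euler characteristic is 9 − 27 + 18 = 0, which agrees with 1 − 2 + 1 = 0.

Hence the Betti numbers are b_0 = 1, b_1 = 2, b_2 = 1.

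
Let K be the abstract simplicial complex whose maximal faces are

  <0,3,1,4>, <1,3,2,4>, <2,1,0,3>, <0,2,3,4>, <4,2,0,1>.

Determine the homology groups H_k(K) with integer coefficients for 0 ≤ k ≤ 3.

H_0 ≅ Z,  H_1 = 0,  H_2 = 0,  H_3 ≅ Z.

Fix the vertex order 0 < 1 < 2 < 3 < 4 and write every simplex with vertices in increasing order. Then dim K = 3 and the simplices of K are:

  0-simplices (5): [0], [1], [2], [3], [4]
  1-simplices (10): [0,1], [0,2], [0,3], [0,4], [1,2], [1,3], [1,4], [2,3], [2,4], [3,4]
  2-simplices (10): [0,1,2], [0,1,3], [0,1,4], [0,2,3], [0,2,4], [0,3,4], [1,2,3], [1,2,4], [1,3,4], [2,3,4]
  3-simplices (5): [0,1,2,3], [0,1,2,4], [0,1,3,4], [0,2,3,4], [1,2,3,4]

giving chain groups C_0 ≅ Z^5, C_1 ≅ Z^10, C_2 ≅ Z^10, C_3 ≅ Z^5.

Boundary ∂_1: C_1 → C_0 is given by ∂[p,q] = [q] − [p]. For instance
  ∂[2,4] = [4] − [2].
The resulting 5×10 matrix has rank 4, and its Smith normal form has invariant factors (1,1,1,1).

Boundary ∂_2: C_2 → C_1 sends each 2-simplex [p,q,r] to [q,r] − [p,r] + [p,q]. For instance
  ∂[0,1,4] = [1,4] − [0,4] + [0,1],
  ∂[2,3,4] = [3,4] − [2,4] + [2,3].
As a 10×10 matrix over Z this has rank 6, with invariant factors (1,1,1,1,1,1).

∂_3: C_3 → C_2 sends each 3-simplex σ to the alternating sum Σ_i (−1)^i (σ with its i-th vertex removed). For instance
  ∂[0,2,3,4] = [2,3,4] − [0,3,4] + [0,2,4] − [0,2,3],
  ∂[0,1,2,3] = [1,2,3] − [0,2,3] + [0,1,3] − [0,1,2].
The resulting 10×5 matrix has rank 4, and its Smith normal form has invariant factors (1,1,1,1).

Computing H_k = (kernel of ∂_k) / (image of ∂_{k+1}):

  H_0: rank C_0 − rank ∂_1 = 5 − 4 = 1, and the invariant factors of ∂_1 are all 1, so H_0 = Z.
  H_1: rank ker ∂_1 − rank ∂_2 = (10 − 4) − 6 = 0, and the invariant factors of ∂_2 are all 1, so H_1 = 0.
  H_2: rank ker ∂_2 − rank ∂_3 = (10 − 6) − 4 = 0, and the invariant factors of ∂_3 are all 1, so H_2 = 0.
  H_3: rank ker ∂_3 − rank ∂_4 = (5 − 4) − 0 = 1, and there is no ∂_4, so H_3 = Z.

As a check, the Euler characteristic is 5 − 10 + 10 − 5 = 0, which agrees with 1 − 0 + 0 − 1 = 0.
(K is a triangulation of the 3-sphere S^3.)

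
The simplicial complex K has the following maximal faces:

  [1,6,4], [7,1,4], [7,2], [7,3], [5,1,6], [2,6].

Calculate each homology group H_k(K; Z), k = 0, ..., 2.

Order the vertices as 1 < 2 < 3 < 4 < 5 < 6 < 7. Listing each simplex with vertices in this order, K has dimension 2 with simplices:

  0-simplices (7): [1], [2], [3], [4], [5], [6], [7]
  1-simplices (10): [1,4], [1,5], [1,6], [1,7], [2,6], [2,7], [3,7], [4,6], [4,7], [5,6]
  2-simplices (3): [1,4,6], [1,4,7], [1,5,6]

Hence C_0 ≅ Z^7, C_1 ≅ Z^10, C_2 ≅ Z^3.

The boundary map ∂_1: C_1 → C_0 is given by ∂[p,q] = [q] − [p].
This gives a 7×10 integer matrix of rank 6; reducing to Smith normal form yields diagonal entries (1,1,1,1,1,1).

Boundary ∂_2: C_2 → C_1 sends each 2-simplex [p,q,r] to [q,r] − [p,r] + [p,q]. For instance
  ∂[1,4,7] = [4,7] − [1,7] + [1,4],
  ∂[1,5,6] = [5,6] − [1,6] + [1,5].
The resulting 10×3 matrix has rank 3, and its Smith normal form has invariant factors (1,1,1).

Computing H_k = (kernel of ∂_k) / (image of ∂_{k+1}):

  H_0: rank C_0 − rank ∂_1 = 7 − 6 = 1, and the invariant factors of ∂_1 are all 1, so H_0 ≅ Z.
  H_1: rank ker ∂_1 − rank ∂_2 = (10 − 6) − 3 = 1, and the invariant factors of ∂_2 are all 1, so H_1 ≅ Z.
  H_2: rank ker ∂_2 − rank ∂_3 = (3 − 3) − 0 = 0, and there is no ∂_3, so H_2 ≅ 0.

H_0 ≅ Z,  H_1 ≅ Z,  H_2 = 0.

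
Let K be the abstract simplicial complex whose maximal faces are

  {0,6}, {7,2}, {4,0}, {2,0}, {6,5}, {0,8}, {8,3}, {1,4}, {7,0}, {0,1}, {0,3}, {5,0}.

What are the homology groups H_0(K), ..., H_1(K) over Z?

We work with the vertex ordering 0 < 1 < 2 < 3 < 4 < 5 < 6 < 7 < 8. The simplices of K, each written with vertices in increasing order, are:

  0-simplices (9): [0], [1], [2], [3], [4], [5], [6], [7], [8]
  1-simplices (12): [0,1], [0,2], [0,3], [0,4], [0,5], [0,6], [0,7], [0,8], [1,4], [2,7], [3,8], [5,6]

so the chain groups are C_0 ≅ Z^9, C_1 ≅ Z^12.

The boundary map ∂_1: C_1 → C_0 maps an edge to its endpoints' difference, ∂[p,q] = q − p. For instance
  ∂[0,4] = [4] − [0].
This gives a 9×12 integer matrix of rank 8; reducing to Smith normal form yields diagonal entries (1,1,1,1,1,1,1,1).

Now H_k = ker ∂_k / im ∂_{k+1}, so:

  H_0: rank C_0 − rank ∂_1 = 9 − 8 = 1, and the invariant factors of ∂_1 are all 1, so H_0 = Z.
  H_1: rank ker ∂_1 − rank ∂_2 = (12 − 8) − 0 = 4, and there is no ∂_2, so H_1 = Z^4.

As a check, the Euler characteristic is 9 − 12 = -3, which agrees with 1 − 4 = -3.

H_0 = Z,  H_1 = Z^4.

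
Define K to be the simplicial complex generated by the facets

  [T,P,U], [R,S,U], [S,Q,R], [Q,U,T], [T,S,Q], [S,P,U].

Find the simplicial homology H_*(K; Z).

H_0 ≅ Z,  H_1 ≅ Z,  H_2 = 0.

We work with the vertex ordering P < Q < R < S < T < U. The simplices of K, each written with vertices in increasing order, are:

  0-simplices (6): P, Q, R, S, T, U
  1-simplices (12): PS, PT, PU, QR, QS, QT, QU, RS, RU, ST, SU, TU
  2-simplices (6): PSU, PTU, QRS, QST, QTU, RSU

Hence C_0 ≅ Z^6, C_1 ≅ Z^12, C_2 ≅ Z^6.

The boundary map ∂_1: C_1 → C_0 sends each edge [p,q] (with p < q) to q − p. For instance
  ∂TU = U − T.
The 6×12 boundary matrix has rank 5 and Smith normal form diag(1,1,1,1,1).

∂_2: C_2 → C_1 sends each 2-simplex [p,q,r] to [q,r] − [p,r] + [p,q]. For instance
  ∂RSU = SU − RU + RS,
  ∂PSU = SU − PU + PS.
As a 12×6 matrix over Z this has rank 6, with invariant factors (1,1,1,1,1,1).

Reading off H_k = ker ∂_k / im ∂_{k+1}:

  H_0: rank C_0 − rank ∂_1 = 6 − 5 = 1, and the invariant factors of ∂_1 are all 1, so H_0 = Z.
  H_1: rank ker ∂_1 − rank ∂_2 = (12 − 5) − 6 = 1, and the invariant factors of ∂_2 are all 1, so H_1 = Z.
  H_2: rank ker ∂_2 − rank ∂_3 = (6 − 6) − 0 = 0, and there is no ∂_3, so H_2 = 0.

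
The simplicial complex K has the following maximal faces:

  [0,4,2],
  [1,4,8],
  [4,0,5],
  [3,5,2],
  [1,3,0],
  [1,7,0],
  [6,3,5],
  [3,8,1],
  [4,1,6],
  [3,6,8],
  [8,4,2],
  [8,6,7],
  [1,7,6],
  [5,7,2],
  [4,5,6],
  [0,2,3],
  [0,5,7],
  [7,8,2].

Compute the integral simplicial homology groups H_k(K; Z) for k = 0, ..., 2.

H_0 = Z,  H_1 = Z × Z/2,  H_2 = 0.

Take the total order 0 < 1 < 2 < 3 < 4 < 5 < 6 < 7 < 8 on the vertex set. Then K (dimension 2) consists of the simplices:

  0-simplices (9): [0], [1], [2], [3], [4], [5], [6], [7], [8]
  1-simplices (27): (27 of them)
  2-simplices (18): [0,1,3], [0,1,7], [0,2,3], [0,2,4], [0,4,5], [0,5,7], [1,3,8], [1,4,6], [1,4,8], [1,6,7], [2,3,5], [2,4,8], [2,5,7], [2,7,8], [3,5,6], [3,6,8], [4,5,6], [6,7,8]

giving chain groups C_0 ≅ Z^9, C_1 ≅ Z^27, C_2 ≅ Z^18.

Boundary ∂_1: C_1 → C_0 maps an edge to its endpoints' difference, ∂[p,q] = q − p. For instance
  ∂[2,4] = [4] − [2].
As a 9×27 matrix over Z this has rank 8, with invariant factors (1,1,1,1,1,1,1,1).

∂_2: C_2 → C_1 sends each 2-simplex [p,q,r] to [q,r] − [p,r] + [p,q]. For instance
  ∂[0,4,5] = [4,5] − [0,5] + [0,4],
  ∂[6,7,8] = [7,8] − [6,8] + [6,7].
The resulting 27×18 matrix has rank 18, and its Smith normal form has invariant factors (1,1,1,1,1,1,1,1,1,1,1,1,1,1,1,1,1,2).

Now H_k = ker ∂_k / im ∂_{k+1}, so:

  H_0: rank C_0 − rank ∂_1 = 9 − 8 = 1, and the invariant factors of ∂_1 are all 1, so H_0 ≅ Z.
  H_1: rank ker ∂_1 − rank ∂_2 = (27 − 8) − 18 = 1, and ∂_2 has invariant factor 2 > 1, so H_1 ≅ Z × Z/2.
  H_2: rank ker ∂_2 − rank ∂_3 = (18 − 18) − 0 = 0, and there is no ∂_3, so H_2 ≅ 0.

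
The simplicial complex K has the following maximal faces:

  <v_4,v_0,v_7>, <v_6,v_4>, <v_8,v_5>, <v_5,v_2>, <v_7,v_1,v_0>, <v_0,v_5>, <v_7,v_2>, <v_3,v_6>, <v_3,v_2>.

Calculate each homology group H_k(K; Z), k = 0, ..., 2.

H_0 = Z,  H_1 = Z^2,  H_2 = 0.

K has 9 vertices, 12 edges, 2 triangles.
rank ∂_0 = 0, rank ∂_1 = 8 ⇒ b_0 = 9 − 0 − 8 = 1; all invariant factors of ∂_1 are 1 so no torsion. So H_0 = Z.
rank ∂_1 = 8, rank ∂_2 = 2 ⇒ b_1 = 12 − 8 − 2 = 2; all invariant factors of ∂_2 are 1 so no torsion. So H_1 = Z^2.
rank ∂_2 = 2, rank ∂_3 = 0 ⇒ b_2 = 2 − 2 − 0 = 0. So H_2 = 0.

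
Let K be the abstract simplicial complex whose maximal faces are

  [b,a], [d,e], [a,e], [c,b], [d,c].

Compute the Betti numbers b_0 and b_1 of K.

b_0 = 1, b_1 = 1.

K has 5 vertices, 5 edges.
rank ∂_0 = 0, rank ∂_1 = 4 ⇒ b_0 = 5 − 0 − 4 = 1; all invariant factors of ∂_1 are 1 so no torsion. So H_0 = Z.
rank ∂_1 = 4, rank ∂_2 = 0 ⇒ b_1 = 5 − 4 − 0 = 1. So H_1 = Z.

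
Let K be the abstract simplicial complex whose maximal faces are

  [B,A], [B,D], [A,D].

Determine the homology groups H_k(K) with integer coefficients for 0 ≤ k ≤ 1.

Order the vertices as A < B < D. Listing each simplex with vertices in this order, K has dimension 1 with simplices:

  0-simplices (3): A, B, D
  1-simplices (3): AB, AD, BD

giving chain groups C_0 ≅ Z^3, C_1 ≅ Z^3.

∂_1: C_1 → C_0 sends each edge [p,q] (with p < q) to q − p.
The resulting 3×3 matrix has rank 2, and its Smith normal form has invariant factors (1,1).

Reading off H_k = ker ∂_k / im ∂_{k+1}:

  H_0: rank C_0 − rank ∂_1 = 3 − 2 = 1, and the invariant factors of ∂_1 are all 1, so H_0 ≅ Z.
  H_1: rank ker ∂_1 − rank ∂_2 = (3 − 2) − 0 = 1, and there is no ∂_2, so H_1 ≅ Z.

As a check, the Euler characteristic is 3 − 3 = 0, which agrees with 1 − 1 = 0.

H_0 ≅ Z,  H_1 ≅ Z.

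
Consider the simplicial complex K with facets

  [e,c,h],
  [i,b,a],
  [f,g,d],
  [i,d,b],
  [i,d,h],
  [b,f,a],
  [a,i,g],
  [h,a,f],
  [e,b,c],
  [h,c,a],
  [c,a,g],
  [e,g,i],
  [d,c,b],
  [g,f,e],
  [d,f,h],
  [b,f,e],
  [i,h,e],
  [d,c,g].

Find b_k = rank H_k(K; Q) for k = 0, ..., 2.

b_0 = 1, b_1 = 2, b_2 = 1.

Order the vertices as a < b < c < d < e < f < g < h < i. Listing each simplex with vertices in this order, K has dimension 2 with simplices:

  0-simplices (9): a, b, c, d, e, f, g, h, i
  1-simplices (27): ab, ac, af, ag, ah, ai, bc, bd, be, bf, bi, cd, ce, cg, ch, df, dg, dh, di, ef, eg, eh, ei, fg, fh, gi, hi
  2-simplices (18): abf, abi, acg, ach, afh, agi, bcd, bce, bdi, bef, cdg, ceh, dfg, dfh, dhi, efg, egi, ehi

so the chain groups are C_0 ≅ Z^9, C_1 ≅ Z^27, C_2 ≅ Z^18.

The boundary map ∂_1: C_1 → C_0 sends each edge [p,q] (with p < q) to q − p. For instance
  ∂df = f − d.
The 9×27 boundary matrix has rank 8 and Smith normal form diag(1,1,1,1,1,1,1,1).

The boundary map ∂_2: C_2 → C_1 acts by ∂[p,q,r] = [q,r] − [p,r] + [p,q]. For instance
  ∂abf = bf − af + ab,
  ∂dfg = fg − dg + df.
This gives a 27×18 integer matrix of rank 17; reducing to Smith normal form yields diagonal entries (1,1,1,1,1,1,1,1,1,1,1,1,1,1,1,1,1).

Now H_k = ker ∂_k / im ∂_{k+1}, so:

  H_0: rank C_0 − rank ∂_1 = 9 − 8 = 1, and the invariant factors of ∂_1 are all 1, so H_0 = Z.
  H_1: rank ker ∂_1 − rank ∂_2 = (27 − 8) − 17 = 2, and the invariant factors of ∂_2 are all 1, so H_1 = Z^2.
  H_2: rank ker ∂_2 − rank ∂_3 = (18 − 17) − 0 = 1, and there is no ∂_3, so H_2 = Z.

(K is a triangulation of the torus T^2.)

Hence the Betti numbers are b_0 = 1, b_1 = 2, b_2 = 1.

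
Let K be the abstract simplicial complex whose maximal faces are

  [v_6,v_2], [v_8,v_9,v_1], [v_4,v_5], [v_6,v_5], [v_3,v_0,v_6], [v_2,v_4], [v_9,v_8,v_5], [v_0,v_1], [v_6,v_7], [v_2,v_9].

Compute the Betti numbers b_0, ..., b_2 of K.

b_0 = 1, b_1 = 3, b_2 = 0.

K has 10 vertices, 15 edges, 3 triangles.
rank ∂_0 = 0, rank ∂_1 = 9 ⇒ b_0 = 10 − 0 − 9 = 1; all invariant factors of ∂_1 are 1 so no torsion. So H_0 = Z.
rank ∂_1 = 9, rank ∂_2 = 3 ⇒ b_1 = 15 − 9 − 3 = 3; all invariant factors of ∂_2 are 1 so no torsion. So H_1 = Z^3.
rank ∂_2 = 3, rank ∂_3 = 0 ⇒ b_2 = 3 − 3 − 0 = 0. So H_2 = 0.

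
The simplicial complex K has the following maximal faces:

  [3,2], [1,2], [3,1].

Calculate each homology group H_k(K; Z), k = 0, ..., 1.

H_0 ≅ Z,  H_1 ≅ Z.

Take the total order 1 < 2 < 3 on the vertex set. Then K (dimension 1) consists of the simplices:

  0-simplices (3): [1], [2], [3]
  1-simplices (3): [1,2], [1,3], [2,3]

so the chain groups are C_0 ≅ Z^3, C_1 ≅ Z^3.

Boundary ∂_1: C_1 → C_0 maps an edge to its endpoints' difference, ∂[p,q] = q − p. For instance
  ∂[2,3] = [3] − [2].
The 3×3 boundary matrix has rank 2 and Smith normal form diag(1,1).

From H_k ≅ ker(∂_k) / im(∂_{k+1}) we obtain:

  H_0: rank C_0 − rank ∂_1 = 3 − 2 = 1, and the invariant factors of ∂_1 are all 1, so H_0 ≅ Z.
  H_1: rank ker ∂_1 − rank ∂_2 = (3 − 2) − 0 = 1, and there is no ∂_2, so H_1 ≅ Z.

As a check, the Euler characteristic is 3 − 3 = 0, which agrees with 1 − 1 = 0.
(K is a triangulation of the circle S^1.)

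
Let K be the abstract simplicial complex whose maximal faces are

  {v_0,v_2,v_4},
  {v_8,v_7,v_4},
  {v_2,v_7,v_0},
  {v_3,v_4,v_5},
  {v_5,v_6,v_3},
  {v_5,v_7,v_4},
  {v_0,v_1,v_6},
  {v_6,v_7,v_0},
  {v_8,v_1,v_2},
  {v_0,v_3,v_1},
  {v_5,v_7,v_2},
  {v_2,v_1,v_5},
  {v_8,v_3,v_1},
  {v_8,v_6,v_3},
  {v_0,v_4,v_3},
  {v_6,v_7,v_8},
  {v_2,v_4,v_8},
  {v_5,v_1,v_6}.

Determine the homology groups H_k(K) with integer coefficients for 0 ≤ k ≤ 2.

H_0 = Z,  H_1 = Z ⊕ Z/2,  H_2 = 0.

K has 9 vertices, 27 edges, 18 triangles.
rank ∂_0 = 0, rank ∂_1 = 8 ⇒ b_0 = 9 − 0 − 8 = 1; all invariant factors of ∂_1 are 1 so no torsion. So H_0 ≅ Z.
rank ∂_1 = 8, rank ∂_2 = 18 ⇒ b_1 = 27 − 8 − 18 = 1; ∂_2 has invariant factor(s) [2] giving torsion. So H_1 ≅ Z ⊕ Z/2.
rank ∂_2 = 18, rank ∂_3 = 0 ⇒ b_2 = 18 − 18 − 0 = 0. So H_2 ≅ 0.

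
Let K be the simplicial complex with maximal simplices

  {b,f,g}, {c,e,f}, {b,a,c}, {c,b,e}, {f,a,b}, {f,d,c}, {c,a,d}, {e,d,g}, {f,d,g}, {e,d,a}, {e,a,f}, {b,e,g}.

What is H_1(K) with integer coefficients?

H_1 ≅ Z/2.

Take the total order a < b < c < d < e < f < g on the vertex set. Then K (dimension 2) consists of the simplices:

  0-simplices (7): a, b, c, d, e, f, g
  1-simplices (18): ab, ac, ad, ae, af, bc, be, bf, bg, cd, ce, cf, de, df, dg, ef, eg, fg
  2-simplices (12): abc, abf, acd, ade, aef, bce, beg, bfg, cdf, cef, deg, dfg

giving chain groups C_0 ≅ Z^7, C_1 ≅ Z^18, C_2 ≅ Z^12.

The boundary map ∂_1: C_1 → C_0 is given by ∂[p,q] = [q] − [p].
As a 7×18 matrix over Z this has rank 6, with invariant factors (1,1,1,1,1,1).

∂_2: C_2 → C_1 acts by ∂[p,q,r] = [q,r] − [p,r] + [p,q]. For instance
  ∂cef = ef − cf + ce,
  ∂deg = eg − dg + de.
The 18×12 boundary matrix has rank 12 and Smith normal form diag(1,1,1,1,1,1,1,1,1,1,1,2).

Computing H_k = (kernel of ∂_k) / (image of ∂_{k+1}):

  H_1: rank ker ∂_1 − rank ∂_2 = (18 − 6) − 12 = 0, and ∂_2 has invariant factor 2 > 1, so H_1 = Z/2.

(K is a triangulation of the real projective plane RP^2.)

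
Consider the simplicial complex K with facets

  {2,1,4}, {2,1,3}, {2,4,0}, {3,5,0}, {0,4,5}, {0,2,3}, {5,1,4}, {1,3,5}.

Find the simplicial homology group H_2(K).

Take the total order 0 < 1 < 2 < 3 < 4 < 5 on the vertex set. Then K (dimension 2) consists of the simplices:

  0-simplices (6): [0], [1], [2], [3], [4], [5]
  1-simplices (12): [0,2], [0,3], [0,4], [0,5], [1,2], [1,3], [1,4], [1,5], [2,3], [2,4], [3,5], [4,5]
  2-simplices (8): [0,2,3], [0,2,4], [0,3,5], [0,4,5], [1,2,3], [1,2,4], [1,3,5], [1,4,5]

Hence C_0 ≅ Z^6, C_1 ≅ Z^12, C_2 ≅ Z^8.

∂_1: C_1 → C_0 maps an edge to its endpoints' difference, ∂[p,q] = q − p.
As a 6×12 matrix over Z this has rank 5, with invariant factors (1,1,1,1,1).

Boundary ∂_2: C_2 → C_1 maps a triangle to the signed sum of its edges. For instance
  ∂[1,4,5] = [4,5] − [1,5] + [1,4],
  ∂[0,2,4] = [2,4] − [0,4] + [0,2].
As a 12×8 matrix over Z this has rank 7, with invariant factors (1,1,1,1,1,1,1).

Reading off H_k = ker ∂_k / im ∂_{k+1}:

  H_2: rank ker ∂_2 − rank ∂_3 = (8 − 7) − 0 = 1, and there is no ∂_3, so H_2 ≅ Z.

H_2 = Z.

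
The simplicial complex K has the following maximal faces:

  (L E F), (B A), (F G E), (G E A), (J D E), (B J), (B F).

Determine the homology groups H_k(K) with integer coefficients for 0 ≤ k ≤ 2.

H_0 ≅ Z,  H_1 ≅ Z^2,  H_2 = 0.

Fix the vertex order A < B < D < E < F < G < J < L and write every simplex with vertices in increasing order. Then dim K = 2 and the simplices of K are:

  0-simplices (8): A, B, D, E, F, G, J, L
  1-simplices (13): AB, AE, AG, BF, BJ, DE, DJ, EF, EG, EJ, EL, FG, FL
  2-simplices (4): AEG, DEJ, EFG, EFL

giving chain groups C_0 ≅ Z^8, C_1 ≅ Z^13, C_2 ≅ Z^4.

∂_1: C_1 → C_0 sends each edge [p,q] (with p < q) to q − p.
The resulting 8×13 matrix has rank 7, and its Smith normal form has invariant factors (1,1,1,1,1,1,1).

Boundary ∂_2: C_2 → C_1 sends each 2-simplex [p,q,r] to [q,r] − [p,r] + [p,q]. For instance
  ∂EFL = FL − EL + EF,
  ∂DEJ = EJ − DJ + DE.
The resulting 13×4 matrix has rank 4, and its Smith normal form has invariant factors (1,1,1,1).

Reading off H_k = ker ∂_k / im ∂_{k+1}:

  H_0: rank C_0 − rank ∂_1 = 8 − 7 = 1, and the invariant factors of ∂_1 are all 1, so H_0 ≅ Z.
  H_1: rank ker ∂_1 − rank ∂_2 = (13 − 7) − 4 = 2, and the invariant factors of ∂_2 are all 1, so H_1 ≅ Z^2.
  H_2: rank ker ∂_2 − rank ∂_3 = (4 − 4) − 0 = 0, and there is no ∂_3, so H_2 ≅ 0.

As a check, the Euler characteristic is 8 − 13 + 4 = -1, which agrees with 1 − 2 + 0 = -1.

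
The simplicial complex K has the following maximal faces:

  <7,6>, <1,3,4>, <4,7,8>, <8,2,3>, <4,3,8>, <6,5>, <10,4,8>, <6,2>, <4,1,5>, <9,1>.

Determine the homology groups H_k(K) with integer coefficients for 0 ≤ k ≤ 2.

H_0 ≅ Z,  H_1 ≅ Z^2,  H_2 = 0.

We work with the vertex ordering 1 < 2 < 3 < 4 < 5 < 6 < 7 < 8 < 9 < 10. The simplices of K, each written with vertices in increasing order, are:

  0-simplices (10): [1], [2], [3], [4], [5], [6], [7], [8], [9], [10]
  1-simplices (17): [1,3], [1,4], [1,5], [1,9], [2,3], [2,6], [2,8], [3,4], [3,8], [4,5], [4,7], [4,8], [4,10], [5,6], [6,7], [7,8], [8,10]
  2-simplices (6): [1,3,4], [1,4,5], [2,3,8], [3,4,8], [4,7,8], [4,8,10]

Hence C_0 ≅ Z^10, C_1 ≅ Z^17, C_2 ≅ Z^6.

∂_1: C_1 → C_0 sends each edge [p,q] (with p < q) to q − p.
The resulting 10×17 matrix has rank 9, and its Smith normal form has invariant factors (1,1,1,1,1,1,1,1,1).

Boundary ∂_2: C_2 → C_1 acts by ∂[p,q,r] = [q,r] − [p,r] + [p,q]. For instance
  ∂[4,7,8] = [7,8] − [4,8] + [4,7],
  ∂[4,8,10] = [8,10] − [4,10] + [4,8].
As a 17×6 matrix over Z this has rank 6, with invariant factors (1,1,1,1,1,1).

Now H_k = ker ∂_k / im ∂_{k+1}, so:

  H_0: rank C_0 − rank ∂_1 = 10 − 9 = 1, and the invariant factors of ∂_1 are all 1, so H_0 ≅ Z.
  H_1: rank ker ∂_1 − rank ∂_2 = (17 − 9) − 6 = 2, and the invariant factors of ∂_2 are all 1, so H_1 ≅ Z^2.
  H_2: rank ker ∂_2 − rank ∂_3 = (6 − 6) − 0 = 0, and there is no ∂_3, so H_2 ≅ 0.

As a check, the Euler characteristic is 10 − 17 + 6 = -1, which agrees with 1 − 2 + 0 = -1.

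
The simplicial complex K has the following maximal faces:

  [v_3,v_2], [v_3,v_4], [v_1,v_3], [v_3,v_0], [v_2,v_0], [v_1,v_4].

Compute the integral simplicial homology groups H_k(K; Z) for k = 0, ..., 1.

Fix the vertex order v_0 < v_1 < v_2 < v_3 < v_4 and write every simplex with vertices in increasing order. Then dim K = 1 and the simplices of K are:

  0-simplices (5): [v_0], [v_1], [v_2], [v_3], [v_4]
  1-simplices (6): [v_0,v_2], [v_0,v_3], [v_1,v_3], [v_1,v_4], [v_2,v_3], [v_3,v_4]

so the chain groups are C_0 ≅ Z^5, C_1 ≅ Z^6.

∂_1: C_1 → C_0 is given by ∂[p,q] = [q] − [p]. For instance
  ∂[v_0,v_2] = [v_2] − [v_0].
This gives a 5×6 integer matrix of rank 4; reducing to Smith normal form yields diagonal entries (1,1,1,1).

Computing H_k = (kernel of ∂_k) / (image of ∂_{k+1}):

  H_0: rank C_0 − rank ∂_1 = 5 − 4 = 1, and the invariant factors of ∂_1 are all 1, so H_0 ≅ Z.
  H_1: rank ker ∂_1 − rank ∂_2 = (6 − 4) − 0 = 2, and there is no ∂_2, so H_1 ≅ Z^2.

As a check, the Euler characteristic is 5 − 6 = -1, which agrees with 1 − 2 = -1.
(K is a triangulation of a wedge of 2 circles.)

H_0 ≅ Z,  H_1 ≅ Z^2.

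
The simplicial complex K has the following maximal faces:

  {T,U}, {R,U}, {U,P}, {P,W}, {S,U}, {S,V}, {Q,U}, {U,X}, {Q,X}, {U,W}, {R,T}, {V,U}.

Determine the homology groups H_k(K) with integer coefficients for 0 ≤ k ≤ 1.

Take the total order P < Q < R < S < T < U < V < W < X on the vertex set. Then K (dimension 1) consists of the simplices:

  0-simplices (9): P, Q, R, S, T, U, V, W, X
  1-simplices (12): PU, PW, QU, QX, RT, RU, SU, SV, TU, UV, UW, UX

giving chain groups C_0 ≅ Z^9, C_1 ≅ Z^12.

∂_1: C_1 → C_0 maps an edge to its endpoints' difference, ∂[p,q] = q − p. For instance
  ∂SU = U − S.
The resulting 9×12 matrix has rank 8, and its Smith normal form has invariant factors (1,1,1,1,1,1,1,1).

Reading off H_k = ker ∂_k / im ∂_{k+1}:

  H_0: rank C_0 − rank ∂_1 = 9 − 8 = 1, and the invariant factors of ∂_1 are all 1, so H_0 ≅ Z.
  H_1: rank ker ∂_1 − rank ∂_2 = (12 − 8) − 0 = 4, and there is no ∂_2, so H_1 ≅ Z^4.

H_0 = Z,  H_1 = Z^4.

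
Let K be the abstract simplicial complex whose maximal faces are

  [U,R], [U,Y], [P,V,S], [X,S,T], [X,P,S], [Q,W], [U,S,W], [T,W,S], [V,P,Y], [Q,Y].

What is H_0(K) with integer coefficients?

H_0 ≅ Z.

Order the vertices as P < Q < R < S < T < U < V < W < X < Y. Listing each simplex with vertices in this order, K has dimension 2 with simplices:

  0-simplices (10): P, Q, R, S, T, U, V, W, X, Y
  1-simplices (17): PS, PV, PX, PY, QW, QY, RU, ST, SU, SV, SW, SX, TW, TX, UW, UY, VY
  2-simplices (6): PSV, PSX, PVY, STW, STX, SUW

giving chain groups C_0 ≅ Z^10, C_1 ≅ Z^17, C_2 ≅ Z^6.

Boundary ∂_1: C_1 → C_0 sends each edge [p,q] (with p < q) to q − p. For instance
  ∂QY = Y − Q.
The 10×17 boundary matrix has rank 9 and Smith normal form diag(1,1,1,1,1,1,1,1,1).

The boundary map ∂_2: C_2 → C_1 acts by ∂[p,q,r] = [q,r] − [p,r] + [p,q]. For instance
  ∂STW = TW − SW + ST,
  ∂STX = TX − SX + ST.
The 17×6 boundary matrix has rank 6 and Smith normal form diag(1,1,1,1,1,1).

Reading off H_k = ker ∂_k / im ∂_{k+1}:

  H_0: rank C_0 − rank ∂_1 = 10 − 9 = 1, and the invariant factors of ∂_1 are all 1, so H_0 ≅ Z.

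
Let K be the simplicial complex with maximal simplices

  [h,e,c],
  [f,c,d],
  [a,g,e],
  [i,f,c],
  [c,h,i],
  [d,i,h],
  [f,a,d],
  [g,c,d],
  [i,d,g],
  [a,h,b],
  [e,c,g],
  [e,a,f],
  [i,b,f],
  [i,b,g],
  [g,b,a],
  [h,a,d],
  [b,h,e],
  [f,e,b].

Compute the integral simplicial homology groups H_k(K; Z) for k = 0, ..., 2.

H_0 = Z,  H_1 = Z × Z/2,  H_2 = 0.

We work with the vertex ordering a < b < c < d < e < f < g < h < i. The simplices of K, each written with vertices in increasing order, are:

  0-simplices (9): a, b, c, d, e, f, g, h, i
  1-simplices (27): ab, ad, ae, af, ag, ah, be, bf, bg, bh, bi, cd, ce, cf, cg, ch, ci, df, dg, dh, di, ef, eg, eh, fi, gi, hi
  2-simplices (18): abg, abh, adf, adh, aef, aeg, bef, beh, bfi, bgi, cdf, cdg, ceg, ceh, cfi, chi, dgi, dhi

so the chain groups are C_0 ≅ Z^9, C_1 ≅ Z^27, C_2 ≅ Z^18.

The boundary map ∂_1: C_1 → C_0 sends each edge [p,q] (with p < q) to q − p. For instance
  ∂ef = f − e.
The resulting 9×27 matrix has rank 8, and its Smith normal form has invariant factors (1,1,1,1,1,1,1,1).

Boundary ∂_2: C_2 → C_1 acts by ∂[p,q,r] = [q,r] − [p,r] + [p,q]. For instance
  ∂aeg = eg − ag + ae,
  ∂bfi = fi − bi + bf.
The resulting 27×18 matrix has rank 18, and its Smith normal form has invariant factors (1,1,1,1,1,1,1,1,1,1,1,1,1,1,1,1,1,2).

From H_k ≅ ker(∂_k) / im(∂_{k+1}) we obtain:

  H_0: rank C_0 − rank ∂_1 = 9 − 8 = 1, and the invariant factors of ∂_1 are all 1, so H_0 = Z.
  H_1: rank ker ∂_1 − rank ∂_2 = (27 − 8) − 18 = 1, and ∂_2 has invariant factor 2 > 1, so H_1 = Z × Z/2.
  H_2: rank ker ∂_2 − rank ∂_3 = (18 − 18) − 0 = 0, and there is no ∂_3, so H_2 = 0.

As a check, the Euler characteristic is 9 − 27 + 18 = 0, which agrees with 1 − 1 + 0 = 0.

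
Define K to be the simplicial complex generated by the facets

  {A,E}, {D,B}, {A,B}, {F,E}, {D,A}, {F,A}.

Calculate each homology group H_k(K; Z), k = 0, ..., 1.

We work with the vertex ordering A < B < D < E < F. The simplices of K, each written with vertices in increasing order, are:

  0-simplices (5): A, B, D, E, F
  1-simplices (6): AB, AD, AE, AF, BD, EF

so the chain groups are C_0 ≅ Z^5, C_1 ≅ Z^6.

Boundary ∂_1: C_1 → C_0 sends each edge [p,q] (with p < q) to q − p. For instance
  ∂EF = F − E.
This gives a 5×6 integer matrix of rank 4; reducing to Smith normal form yields diagonal entries (1,1,1,1).

Computing H_k = (kernel of ∂_k) / (image of ∂_{k+1}):

  H_0: rank C_0 − rank ∂_1 = 5 − 4 = 1, and the invariant factors of ∂_1 are all 1, so H_0 = Z.
  H_1: rank ker ∂_1 − rank ∂_2 = (6 − 4) − 0 = 2, and there is no ∂_2, so H_1 = Z^2.

H_0 ≅ Z,  H_1 ≅ Z^2.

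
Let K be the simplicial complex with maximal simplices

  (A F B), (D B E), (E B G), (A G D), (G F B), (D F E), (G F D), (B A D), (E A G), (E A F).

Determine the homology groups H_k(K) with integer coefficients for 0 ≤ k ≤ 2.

Take the total order A < B < D < E < F < G on the vertex set. Then K (dimension 2) consists of the simplices:

  0-simplices (6): A, B, D, E, F, G
  1-simplices (15): AB, AD, AE, AF, AG, BD, BE, BF, BG, DE, DF, DG, EF, EG, FG
  2-simplices (10): ABD, ABF, ADG, AEF, AEG, BDE, BEG, BFG, DEF, DFG

giving chain groups C_0 ≅ Z^6, C_1 ≅ Z^15, C_2 ≅ Z^10.

∂_1: C_1 → C_0 maps an edge to its endpoints' difference, ∂[p,q] = q − p.
This gives a 6×15 integer matrix of rank 5; reducing to Smith normal form yields diagonal entries (1,1,1,1,1).

∂_2: C_2 → C_1 sends each 2-simplex [p,q,r] to [q,r] − [p,r] + [p,q]. For instance
  ∂BDE = DE − BE + BD,
  ∂AEF = EF − AF + AE.
As a 15×10 matrix over Z this has rank 10, with invariant factors (1,1,1,1,1,1,1,1,1,2).

Reading off H_k = ker ∂_k / im ∂_{k+1}:

  H_0: rank C_0 − rank ∂_1 = 6 − 5 = 1, and the invariant factors of ∂_1 are all 1, so H_0 ≅ Z.
  H_1: rank ker ∂_1 − rank ∂_2 = (15 − 5) − 10 = 0, and ∂_2 has invariant factor 2 > 1, so H_1 ≅ Z_2.
  H_2: rank ker ∂_2 − rank ∂_3 = (10 − 10) − 0 = 0, and there is no ∂_3, so H_2 ≅ 0.

As a check, the Euler characteristic is 6 − 15 + 10 = 1, which agrees with 1 − 0 + 0 = 1.
(K is a triangulation of the real projective plane RP^2.)

H_0 ≅ Z,  H_1 ≅ Z_2,  H_2 = 0.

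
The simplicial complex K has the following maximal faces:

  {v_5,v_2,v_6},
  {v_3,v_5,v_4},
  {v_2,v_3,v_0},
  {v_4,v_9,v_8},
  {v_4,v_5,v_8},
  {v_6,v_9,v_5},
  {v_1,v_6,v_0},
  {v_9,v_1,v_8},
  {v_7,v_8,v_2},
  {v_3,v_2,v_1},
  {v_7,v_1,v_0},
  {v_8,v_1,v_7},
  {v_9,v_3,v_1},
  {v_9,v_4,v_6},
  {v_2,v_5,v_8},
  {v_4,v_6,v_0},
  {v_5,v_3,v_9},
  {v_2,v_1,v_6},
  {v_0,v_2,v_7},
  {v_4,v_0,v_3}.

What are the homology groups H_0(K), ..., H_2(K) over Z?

Order the vertices as v_0 < v_1 < v_2 < v_3 < v_4 < v_5 < v_6 < v_7 < v_8 < v_9. Listing each simplex with vertices in this order, K has dimension 2 with simplices:

  0-simplices (10): [v_0], [v_1], [v_2], [v_3], [v_4], [v_5], [v_6], [v_7], [v_8], [v_9]
  1-simplices (30): (30 of them)
  2-simplices (20): (20 of them)

giving chain groups C_0 ≅ Z^10, C_1 ≅ Z^30, C_2 ≅ Z^20.

The boundary map ∂_1: C_1 → C_0 maps an edge to its endpoints' difference, ∂[p,q] = q − p. For instance
  ∂[v_4,v_5] = [v_5] − [v_4].
This gives a 10×30 integer matrix of rank 9; reducing to Smith normal form yields diagonal entries (1,1,1,1,1,1,1,1,1).

∂_2: C_2 → C_1 sends each 2-simplex [p,q,r] to [q,r] − [p,r] + [p,q]. For instance
  ∂[v_0,v_1,v_6] = [v_1,v_6] − [v_0,v_6] + [v_0,v_1],
  ∂[v_1,v_3,v_9] = [v_3,v_9] − [v_1,v_9] + [v_1,v_3].
As a 30×20 matrix over Z this has rank 20, with invariant factors (1,1,1,1,1,1,1,1,1,1,1,1,1,1,1,1,1,1,1,2).

From H_k ≅ ker(∂_k) / im(∂_{k+1}) we obtain:

  H_0: rank C_0 − rank ∂_1 = 10 − 9 = 1, and the invariant factors of ∂_1 are all 1, so H_0 = Z.
  H_1: rank ker ∂_1 − rank ∂_2 = (30 − 9) − 20 = 1, and ∂_2 has invariant factor 2 > 1, so H_1 = Z ⊕ Z/2.
  H_2: rank ker ∂_2 − rank ∂_3 = (20 − 20) − 0 = 0, and there is no ∂_3, so H_2 = 0.

As a check, the Euler characteristic is 10 − 30 + 20 = 0, which agrees with 1 − 1 + 0 = 0.
(K is a triangulation of the Klein bottle.)

H_0 ≅ Z,  H_1 ≅ Z ⊕ Z/2,  H_2 = 0.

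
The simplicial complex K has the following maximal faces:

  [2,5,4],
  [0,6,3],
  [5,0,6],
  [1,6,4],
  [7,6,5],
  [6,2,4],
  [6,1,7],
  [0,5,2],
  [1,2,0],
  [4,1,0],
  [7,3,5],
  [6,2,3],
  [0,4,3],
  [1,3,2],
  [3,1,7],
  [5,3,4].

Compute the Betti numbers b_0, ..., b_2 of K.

Order the vertices as 0 < 1 < 2 < 3 < 4 < 5 < 6 < 7. Listing each simplex with vertices in this order, K has dimension 2 with simplices:

  0-simplices (8): [0], [1], [2], [3], [4], [5], [6], [7]
  1-simplices (24): (24 of them)
  2-simplices (16): [0,1,2], [0,1,4], [0,2,5], [0,3,4], [0,3,6], [0,5,6], [1,2,3], [1,3,7], [1,4,6], [1,6,7], [2,3,6], [2,4,5], [2,4,6], [3,4,5], [3,5,7], [5,6,7]

Hence C_0 ≅ Z^8, C_1 ≅ Z^24, C_2 ≅ Z^16.

The boundary map ∂_1: C_1 → C_0 sends each edge [p,q] (with p < q) to q − p.
This gives a 8×24 integer matrix of rank 7; reducing to Smith normal form yields diagonal entries (1,1,1,1,1,1,1).

∂_2: C_2 → C_1 sends each 2-simplex [p,q,r] to [q,r] − [p,r] + [p,q]. For instance
  ∂[2,4,6] = [4,6] − [2,6] + [2,4],
  ∂[0,3,4] = [3,4] − [0,4] + [0,3].
The 24×16 boundary matrix has rank 15 and Smith normal form diag(1,1,1,1,1,1,1,1,1,1,1,1,1,1,1).

From H_k ≅ ker(∂_k) / im(∂_{k+1}) we obtain:

  H_0: rank C_0 − rank ∂_1 = 8 − 7 = 1, and the invariant factors of ∂_1 are all 1, so H_0 = Z.
  H_1: rank ker ∂_1 − rank ∂_2 = (24 − 7) − 15 = 2, and the invariant factors of ∂_2 are all 1, so H_1 = Z^2.
  H_2: rank ker ∂_2 − rank ∂_3 = (16 − 15) − 0 = 1, and there is no ∂_3, so H_2 = Z.

As a check, the Euler characteristic is 8 − 24 + 16 = 0, which agrees with 1 − 2 + 1 = 0.
(K is a triangulation of the torus T^2.)

Hence the Betti numbers are b_0 = 1, b_1 = 2, b_2 = 1.

b_0 = 1, b_1 = 2, b_2 = 1.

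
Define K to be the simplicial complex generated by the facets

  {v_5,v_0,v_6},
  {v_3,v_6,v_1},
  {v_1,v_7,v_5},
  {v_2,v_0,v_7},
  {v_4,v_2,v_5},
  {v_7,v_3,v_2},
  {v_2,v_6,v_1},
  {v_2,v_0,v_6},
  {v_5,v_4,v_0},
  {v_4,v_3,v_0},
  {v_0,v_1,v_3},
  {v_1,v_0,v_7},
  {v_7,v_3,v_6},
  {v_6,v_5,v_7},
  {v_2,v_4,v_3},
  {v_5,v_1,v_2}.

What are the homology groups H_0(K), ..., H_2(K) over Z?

Take the total order v_0 < v_1 < v_2 < v_3 < v_4 < v_5 < v_6 < v_7 on the vertex set. Then K (dimension 2) consists of the simplices:

  0-simplices (8): [v_0], [v_1], [v_2], [v_3], [v_4], [v_5], [v_6], [v_7]
  1-simplices (24): (24 of them)
  2-simplices (16): (16 of them)

Hence C_0 ≅ Z^8, C_1 ≅ Z^24, C_2 ≅ Z^16.

The boundary map ∂_1: C_1 → C_0 maps an edge to its endpoints' difference, ∂[p,q] = q − p.
The resulting 8×24 matrix has rank 7, and its Smith normal form has invariant factors (1,1,1,1,1,1,1).

Boundary ∂_2: C_2 → C_1 maps a triangle to the signed sum of its edges. For instance
  ∂[v_2,v_4,v_5] = [v_4,v_5] − [v_2,v_5] + [v_2,v_4],
  ∂[v_0,v_1,v_3] = [v_1,v_3] − [v_0,v_3] + [v_0,v_1].
As a 24×16 matrix over Z this has rank 15, with invariant factors (1,1,1,1,1,1,1,1,1,1,1,1,1,1,1).

Computing H_k = (kernel of ∂_k) / (image of ∂_{k+1}):

  H_0: rank C_0 − rank ∂_1 = 8 − 7 = 1, and the invariant factors of ∂_1 are all 1, so H_0 ≅ Z.
  H_1: rank ker ∂_1 − rank ∂_2 = (24 − 7) − 15 = 2, and the invariant factors of ∂_2 are all 1, so H_1 ≅ Z^2.
  H_2: rank ker ∂_2 − rank ∂_3 = (16 − 15) − 0 = 1, and there is no ∂_3, so H_2 ≅ Z.

H_0 = Z,  H_1 = Z^2,  H_2 = Z.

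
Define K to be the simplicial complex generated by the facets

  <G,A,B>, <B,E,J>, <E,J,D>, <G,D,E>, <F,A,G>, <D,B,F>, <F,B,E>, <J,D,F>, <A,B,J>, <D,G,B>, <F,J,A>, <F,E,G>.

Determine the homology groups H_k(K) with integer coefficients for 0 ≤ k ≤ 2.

H_0 ≅ Z,  H_1 ≅ Z/2,  H_2 = 0.

We work with the vertex ordering A < B < D < E < F < G < J. The simplices of K, each written with vertices in increasing order, are:

  0-simplices (7): A, B, D, E, F, G, J
  1-simplices (18): AB, AF, AG, AJ, BD, BE, BF, BG, BJ, DE, DF, DG, DJ, EF, EG, EJ, FG, FJ
  2-simplices (12): ABG, ABJ, AFG, AFJ, BDF, BDG, BEF, BEJ, DEG, DEJ, DFJ, EFG

Hence C_0 ≅ Z^7, C_1 ≅ Z^18, C_2 ≅ Z^12.

∂_1: C_1 → C_0 sends each edge [p,q] (with p < q) to q − p.
As a 7×18 matrix over Z this has rank 6, with invariant factors (1,1,1,1,1,1).

∂_2: C_2 → C_1 acts by ∂[p,q,r] = [q,r] − [p,r] + [p,q]. For instance
  ∂BEF = EF − BF + BE,
  ∂DFJ = FJ − DJ + DF.
The resulting 18×12 matrix has rank 12, and its Smith normal form has invariant factors (1,1,1,1,1,1,1,1,1,1,1,2).

Now H_k = ker ∂_k / im ∂_{k+1}, so:

  H_0: rank C_0 − rank ∂_1 = 7 − 6 = 1, and the invariant factors of ∂_1 are all 1, so H_0 = Z.
  H_1: rank ker ∂_1 − rank ∂_2 = (18 − 6) − 12 = 0, and ∂_2 has invariant factor 2 > 1, so H_1 = Z/2.
  H_2: rank ker ∂_2 − rank ∂_3 = (12 − 12) − 0 = 0, and there is no ∂_3, so H_2 = 0.

As a check, the Euler characteristic is 7 − 18 + 12 = 1, which agrees with 1 − 0 + 0 = 1.
(K is a triangulation of the real projective plane RP^2.)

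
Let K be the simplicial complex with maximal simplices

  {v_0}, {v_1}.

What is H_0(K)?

H_0 ≅ Z^2.

We work with the vertex ordering v_0 < v_1. The simplices of K, each written with vertices in increasing order, are:

  0-simplices (2): [v_0], [v_1]

giving chain groups C_0 ≅ Z^2.

From H_k ≅ ker(∂_k) / im(∂_{k+1}) we obtain:

  H_0: rank C_0 − rank ∂_1 = 2 − 0 = 2, and there is no ∂_1, so H_0 = Z^2.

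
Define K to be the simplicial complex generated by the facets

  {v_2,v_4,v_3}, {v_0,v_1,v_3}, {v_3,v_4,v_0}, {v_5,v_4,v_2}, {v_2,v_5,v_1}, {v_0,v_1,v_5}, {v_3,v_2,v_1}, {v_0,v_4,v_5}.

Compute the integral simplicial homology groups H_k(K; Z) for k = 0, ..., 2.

H_0 ≅ Z,  H_1 = 0,  H_2 ≅ Z.

Order the vertices as v_0 < v_1 < v_2 < v_3 < v_4 < v_5. Listing each simplex with vertices in this order, K has dimension 2 with simplices:

  0-simplices (6): [v_0], [v_1], [v_2], [v_3], [v_4], [v_5]
  1-simplices (12): [v_0,v_1], [v_0,v_3], [v_0,v_4], [v_0,v_5], [v_1,v_2], [v_1,v_3], [v_1,v_5], [v_2,v_3], [v_2,v_4], [v_2,v_5], [v_3,v_4], [v_4,v_5]
  2-simplices (8): [v_0,v_1,v_3], [v_0,v_1,v_5], [v_0,v_3,v_4], [v_0,v_4,v_5], [v_1,v_2,v_3], [v_1,v_2,v_5], [v_2,v_3,v_4], [v_2,v_4,v_5]

giving chain groups C_0 ≅ Z^6, C_1 ≅ Z^12, C_2 ≅ Z^8.

∂_1: C_1 → C_0 maps an edge to its endpoints' difference, ∂[p,q] = q − p. For instance
  ∂[v_2,v_4] = [v_4] − [v_2].
The 6×12 boundary matrix has rank 5 and Smith normal form diag(1,1,1,1,1).

∂_2: C_2 → C_1 acts by ∂[p,q,r] = [q,r] − [p,r] + [p,q]. For instance
  ∂[v_2,v_3,v_4] = [v_3,v_4] − [v_2,v_4] + [v_2,v_3],
  ∂[v_0,v_1,v_3] = [v_1,v_3] − [v_0,v_3] + [v_0,v_1].
As a 12×8 matrix over Z this has rank 7, with invariant factors (1,1,1,1,1,1,1).

Computing H_k = (kernel of ∂_k) / (image of ∂_{k+1}):

  H_0: rank C_0 − rank ∂_1 = 6 − 5 = 1, and the invariant factors of ∂_1 are all 1, so H_0 = Z.
  H_1: rank ker ∂_1 − rank ∂_2 = (12 − 5) − 7 = 0, and the invariant factors of ∂_2 are all 1, so H_1 = 0.
  H_2: rank ker ∂_2 − rank ∂_3 = (8 − 7) − 0 = 1, and there is no ∂_3, so H_2 = Z.

As a check, the Euler characteristic is 6 − 12 + 8 = 2, which agrees with 1 − 0 + 1 = 2.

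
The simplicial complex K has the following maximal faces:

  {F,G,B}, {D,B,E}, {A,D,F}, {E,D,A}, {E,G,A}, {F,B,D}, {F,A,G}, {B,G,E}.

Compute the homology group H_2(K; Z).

H_2 = Z.

We work with the vertex ordering A < B < D < E < F < G. The simplices of K, each written with vertices in increasing order, are:

  0-simplices (6): A, B, D, E, F, G
  1-simplices (12): AD, AE, AF, AG, BD, BE, BF, BG, DE, DF, EG, FG
  2-simplices (8): ADE, ADF, AEG, AFG, BDE, BDF, BEG, BFG

so the chain groups are C_0 ≅ Z^6, C_1 ≅ Z^12, C_2 ≅ Z^8.

Boundary ∂_1: C_1 → C_0 sends each edge [p,q] (with p < q) to q − p.
The 6×12 boundary matrix has rank 5 and Smith normal form diag(1,1,1,1,1).

Boundary ∂_2: C_2 → C_1 acts by ∂[p,q,r] = [q,r] − [p,r] + [p,q]. For instance
  ∂AFG = FG − AG + AF,
  ∂BDE = DE − BE + BD.
The resulting 12×8 matrix has rank 7, and its Smith normal form has invariant factors (1,1,1,1,1,1,1).

Now H_k = ker ∂_k / im ∂_{k+1}, so:

  H_2: rank ker ∂_2 − rank ∂_3 = (8 − 7) − 0 = 1, and there is no ∂_3, so H_2 ≅ Z.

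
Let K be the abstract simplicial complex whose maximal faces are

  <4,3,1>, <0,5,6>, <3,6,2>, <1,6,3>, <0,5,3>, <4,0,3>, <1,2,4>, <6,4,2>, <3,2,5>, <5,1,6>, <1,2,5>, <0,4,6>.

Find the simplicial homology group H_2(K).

H_2 ≅ 0.

Fix the vertex order 0 < 1 < 2 < 3 < 4 < 5 < 6 and write every simplex with vertices in increasing order. Then dim K = 2 and the simplices of K are:

  0-simplices (7): [0], [1], [2], [3], [4], [5], [6]
  1-simplices (18): [0,3], [0,4], [0,5], [0,6], [1,2], [1,3], [1,4], [1,5], [1,6], [2,3], [2,4], [2,5], [2,6], [3,4], [3,5], [3,6], [4,6], [5,6]
  2-simplices (12): [0,3,4], [0,3,5], [0,4,6], [0,5,6], [1,2,4], [1,2,5], [1,3,4], [1,3,6], [1,5,6], [2,3,5], [2,3,6], [2,4,6]

giving chain groups C_0 ≅ Z^7, C_1 ≅ Z^18, C_2 ≅ Z^12.

The boundary map ∂_1: C_1 → C_0 sends each edge [p,q] (with p < q) to q − p. For instance
  ∂[5,6] = [6] − [5].
The 7×18 boundary matrix has rank 6 and Smith normal form diag(1,1,1,1,1,1).

Boundary ∂_2: C_2 → C_1 sends each 2-simplex [p,q,r] to [q,r] − [p,r] + [p,q]. For instance
  ∂[1,5,6] = [5,6] − [1,6] + [1,5],
  ∂[1,3,6] = [3,6] − [1,6] + [1,3].
The resulting 18×12 matrix has rank 12, and its Smith normal form has invariant factors (1,1,1,1,1,1,1,1,1,1,1,2).

Reading off H_k = ker ∂_k / im ∂_{k+1}:

  H_2: rank ker ∂_2 − rank ∂_3 = (12 − 12) − 0 = 0, and there is no ∂_3, so H_2 ≅ 0.

(K is a triangulation of the real projective plane RP^2.)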